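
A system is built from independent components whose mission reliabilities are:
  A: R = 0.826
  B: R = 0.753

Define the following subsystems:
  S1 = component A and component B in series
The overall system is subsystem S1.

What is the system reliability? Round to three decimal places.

Series (A and B): 0.82600 × 0.75300 = 0.622

0.622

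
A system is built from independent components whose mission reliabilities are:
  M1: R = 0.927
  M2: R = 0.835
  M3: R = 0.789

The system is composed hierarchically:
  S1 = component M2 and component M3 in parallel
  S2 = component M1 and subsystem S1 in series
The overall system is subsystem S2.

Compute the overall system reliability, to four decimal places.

Parallel (M2 and M3): 1 − (1 − 0.835000)(1 − 0.789000) = 0.965185
Series (M1 and [0.965185]): 0.927000 × 0.965185 = 0.8947

0.8947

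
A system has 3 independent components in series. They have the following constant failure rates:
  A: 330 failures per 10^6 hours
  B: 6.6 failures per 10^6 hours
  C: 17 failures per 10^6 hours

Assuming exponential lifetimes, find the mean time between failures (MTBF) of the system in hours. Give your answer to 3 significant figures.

Series of exponential components: λ_sys = Σ λ_i
λ_sys = 0.00033 + 0.0000066 + 0.000017 = 3.5360e-04 /h
MTBF = 1 / λ_sys = 2830 h

2830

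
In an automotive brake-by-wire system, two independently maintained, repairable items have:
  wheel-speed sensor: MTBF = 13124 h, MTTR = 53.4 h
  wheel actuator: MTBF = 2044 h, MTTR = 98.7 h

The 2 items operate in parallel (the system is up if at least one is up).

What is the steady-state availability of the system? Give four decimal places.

0.9998

A(wheel-speed sensor) = MTBF/(MTBF+MTTR) = 13124/(13124+53.4) = 0.995948
A(wheel actuator) = MTBF/(MTBF+MTTR) = 2044/(2044+98.7) = 0.953937
Parallel availability: 1 − (1 − 0.995948)(1 − 0.953937) = 0.9998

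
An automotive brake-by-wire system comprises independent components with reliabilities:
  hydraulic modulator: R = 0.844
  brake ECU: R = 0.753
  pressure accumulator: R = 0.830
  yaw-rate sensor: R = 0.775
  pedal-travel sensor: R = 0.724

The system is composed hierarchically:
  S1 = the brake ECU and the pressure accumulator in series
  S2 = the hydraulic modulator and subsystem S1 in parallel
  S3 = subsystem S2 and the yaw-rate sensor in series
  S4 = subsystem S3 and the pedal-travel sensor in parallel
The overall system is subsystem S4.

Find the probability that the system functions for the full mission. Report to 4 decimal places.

Series (brake ECU and pressure accumulator): 0.753000 × 0.830000 = 0.624990
Parallel (hydraulic modulator and [0.624990]): 1 − (1 − 0.844000)(1 − 0.624990) = 0.941498
Series ([0.941498] and yaw-rate sensor): 0.941498 × 0.775000 = 0.729661
Parallel ([0.729661] and pedal-travel sensor): 1 − (1 − 0.729661)(1 − 0.724000) = 0.9254

0.9254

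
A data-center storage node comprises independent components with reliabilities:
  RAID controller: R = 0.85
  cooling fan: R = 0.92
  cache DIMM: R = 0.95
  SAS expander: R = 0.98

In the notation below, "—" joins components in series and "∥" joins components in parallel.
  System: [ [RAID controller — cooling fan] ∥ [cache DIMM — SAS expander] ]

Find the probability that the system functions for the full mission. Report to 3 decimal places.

0.985

Series (RAID controller and cooling fan): 0.85000 × 0.92000 = 0.78200
Series (cache DIMM and SAS expander): 0.95000 × 0.98000 = 0.93100
Parallel ([0.78200] and [0.93100]): 1 − (1 − 0.78200)(1 − 0.93100) = 0.985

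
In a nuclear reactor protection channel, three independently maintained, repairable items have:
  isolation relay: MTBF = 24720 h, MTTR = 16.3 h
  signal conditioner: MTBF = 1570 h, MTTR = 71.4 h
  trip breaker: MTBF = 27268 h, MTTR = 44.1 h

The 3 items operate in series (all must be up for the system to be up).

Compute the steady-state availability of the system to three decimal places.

0.954

A(isolation relay) = MTBF/(MTBF+MTTR) = 24720/(24720+16.3) = 0.999341
A(signal conditioner) = MTBF/(MTBF+MTTR) = 1570/(1570+71.4) = 0.956501
A(trip breaker) = MTBF/(MTBF+MTTR) = 27268/(27268+44.1) = 0.998385
Series availability: 0.999341 × 0.956501 × 0.998385 = 0.954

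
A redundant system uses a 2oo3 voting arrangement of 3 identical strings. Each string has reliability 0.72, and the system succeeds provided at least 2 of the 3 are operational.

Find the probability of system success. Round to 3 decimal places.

R = Σ_{i=2}^{3} C(3,i) p^i (1−p)^{3−i} with p = 0.72
C(3,2)·0.72^2·0.28^1 = 0.43546
C(3,3)·0.72^3·0.28^0 = 0.37325
Sum = 0.809

0.809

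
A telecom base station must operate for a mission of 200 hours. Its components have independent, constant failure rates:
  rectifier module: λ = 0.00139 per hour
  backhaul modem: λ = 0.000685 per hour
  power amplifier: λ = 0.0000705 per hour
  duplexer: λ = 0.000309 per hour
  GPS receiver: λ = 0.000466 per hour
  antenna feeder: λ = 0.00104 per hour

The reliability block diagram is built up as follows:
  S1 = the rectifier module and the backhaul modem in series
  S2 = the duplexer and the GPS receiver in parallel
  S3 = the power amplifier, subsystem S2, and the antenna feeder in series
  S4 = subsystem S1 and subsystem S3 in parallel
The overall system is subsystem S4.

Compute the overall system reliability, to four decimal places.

R(rectifier module) = exp(−0.00139 × 200) = 0.757297
R(backhaul modem) = exp(−0.000685 × 200) = 0.871970
R(power amplifier) = exp(−0.0000705 × 200) = 0.985999
R(duplexer) = exp(−0.000309 × 200) = 0.940071
R(GPS receiver) = exp(−0.000466 × 200) = 0.911011
R(antenna feeder) = exp(−0.00104 × 200) = 0.812207
Series (rectifier module and backhaul modem): 0.757297 × 0.871970 = 0.660340
Parallel (duplexer and GPS receiver): 1 − (1 − 0.940071)(1 − 0.911011) = 0.994667
Series (power amplifier, [0.994667], and antenna feeder): 0.985999 × 0.994667 × 0.812207 = 0.796564
Parallel ([0.660340] and [0.796564]): 1 − (1 − 0.660340)(1 − 0.796564) = 0.9309

0.9309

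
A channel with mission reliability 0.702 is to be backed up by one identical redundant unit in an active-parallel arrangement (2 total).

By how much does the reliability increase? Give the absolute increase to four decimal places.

0.2092

R_before = 0.702
R_after = 1 − (1 − 0.702)^2 = 0.9112
ΔR = 0.9112 − 0.702 = 0.2092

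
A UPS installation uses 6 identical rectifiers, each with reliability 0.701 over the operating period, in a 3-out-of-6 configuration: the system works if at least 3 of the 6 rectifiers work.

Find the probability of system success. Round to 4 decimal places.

R = Σ_{i=3}^{6} C(6,i) p^i (1−p)^{6−i} with p = 0.701
C(6,3)·0.701^3·0.299^3 = 0.184161
C(6,4)·0.701^4·0.299^2 = 0.323822
C(6,5)·0.701^5·0.299^1 = 0.303677
C(6,6)·0.701^6·0.299^0 = 0.118661
Sum = 0.9303

0.9303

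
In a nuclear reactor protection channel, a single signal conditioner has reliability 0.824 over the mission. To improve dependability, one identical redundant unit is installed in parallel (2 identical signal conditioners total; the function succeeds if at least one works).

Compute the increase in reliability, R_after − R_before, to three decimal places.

0.145

R_before = 0.824
R_after = 1 − (1 − 0.824)^2 = 0.969
ΔR = 0.969 − 0.824 = 0.145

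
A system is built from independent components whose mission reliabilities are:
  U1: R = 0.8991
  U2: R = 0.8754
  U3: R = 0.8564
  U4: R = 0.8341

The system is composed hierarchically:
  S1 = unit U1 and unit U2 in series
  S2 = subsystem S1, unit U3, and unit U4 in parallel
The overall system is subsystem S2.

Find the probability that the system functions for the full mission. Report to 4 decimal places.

Series (U1 and U2): 0.899100 × 0.875400 = 0.787072
Parallel ([0.787072], U3, and U4): 1 − (1 − 0.787072)(1 − 0.856400)(1 − 0.834100) = 0.9949

0.9949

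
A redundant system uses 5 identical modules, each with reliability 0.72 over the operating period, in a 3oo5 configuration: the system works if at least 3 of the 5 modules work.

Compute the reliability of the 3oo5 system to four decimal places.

0.8624

R = Σ_{i=3}^{5} C(5,i) p^i (1−p)^{5−i} with p = 0.72
C(5,3)·0.72^3·0.28^2 = 0.292626
C(5,4)·0.72^4·0.28^1 = 0.376234
C(5,5)·0.72^5·0.28^0 = 0.193492
Sum = 0.8624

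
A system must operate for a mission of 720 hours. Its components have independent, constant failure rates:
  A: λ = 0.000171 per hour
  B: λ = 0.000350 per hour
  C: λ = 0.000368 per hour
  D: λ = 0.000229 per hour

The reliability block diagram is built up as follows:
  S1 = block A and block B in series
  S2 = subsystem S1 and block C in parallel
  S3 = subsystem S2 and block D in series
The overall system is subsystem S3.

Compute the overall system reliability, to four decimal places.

R(A) = exp(−0.000171 × 720) = 0.884158
R(B) = exp(−0.000350 × 720) = 0.777245
R(C) = exp(−0.000368 × 720) = 0.767237
R(D) = exp(−0.000229 × 720) = 0.847995
Series (A and B): 0.884158 × 0.777245 = 0.687207
Parallel ([0.687207] and C): 1 − (1 − 0.687207)(1 − 0.767237) = 0.927193
Series ([0.927193] and D): 0.927193 × 0.847995 = 0.7863

0.7863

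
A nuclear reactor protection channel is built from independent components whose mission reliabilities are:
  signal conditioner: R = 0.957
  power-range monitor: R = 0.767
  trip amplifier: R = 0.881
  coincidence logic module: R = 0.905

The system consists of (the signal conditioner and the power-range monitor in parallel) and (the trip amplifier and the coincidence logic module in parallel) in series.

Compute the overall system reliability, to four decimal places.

Parallel (signal conditioner and power-range monitor): 1 − (1 − 0.957000)(1 − 0.767000) = 0.989981
Parallel (trip amplifier and coincidence logic module): 1 − (1 − 0.881000)(1 − 0.905000) = 0.988695
Series ([0.989981] and [0.988695]): 0.989981 × 0.988695 = 0.9788

0.9788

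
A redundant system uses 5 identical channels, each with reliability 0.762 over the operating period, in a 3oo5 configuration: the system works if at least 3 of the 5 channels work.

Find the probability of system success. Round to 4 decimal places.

0.9087

R = Σ_{i=3}^{5} C(5,i) p^i (1−p)^{5−i} with p = 0.762
C(5,3)·0.762^3·0.238^2 = 0.250622
C(5,4)·0.762^4·0.238^1 = 0.401205
C(5,5)·0.762^5·0.238^0 = 0.256906
Sum = 0.9087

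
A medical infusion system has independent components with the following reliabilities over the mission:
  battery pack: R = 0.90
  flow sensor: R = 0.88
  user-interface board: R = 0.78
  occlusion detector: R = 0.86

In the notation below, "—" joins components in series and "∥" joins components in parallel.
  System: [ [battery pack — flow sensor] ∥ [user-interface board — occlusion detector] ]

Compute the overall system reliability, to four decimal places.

Series (battery pack and flow sensor): 0.900000 × 0.880000 = 0.792000
Series (user-interface board and occlusion detector): 0.780000 × 0.860000 = 0.670800
Parallel ([0.792000] and [0.670800]): 1 − (1 − 0.792000)(1 − 0.670800) = 0.9315

0.9315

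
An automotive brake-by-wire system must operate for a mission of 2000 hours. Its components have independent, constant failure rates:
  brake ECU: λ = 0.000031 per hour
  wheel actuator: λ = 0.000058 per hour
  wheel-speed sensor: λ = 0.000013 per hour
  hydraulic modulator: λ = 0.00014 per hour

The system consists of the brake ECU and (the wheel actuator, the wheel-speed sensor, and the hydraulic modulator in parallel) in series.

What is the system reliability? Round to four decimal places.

R(brake ECU) = exp(−0.000031 × 2000) = 0.939883
R(wheel actuator) = exp(−0.000058 × 2000) = 0.890475
R(wheel-speed sensor) = exp(−0.000013 × 2000) = 0.974335
R(hydraulic modulator) = exp(−0.00014 × 2000) = 0.755784
Parallel (wheel actuator, wheel-speed sensor, and hydraulic modulator): 1 − (1 − 0.890475)(1 − 0.974335)(1 − 0.755784) = 0.999314
Series (brake ECU and [0.999314]): 0.939883 × 0.999314 = 0.9392

0.9392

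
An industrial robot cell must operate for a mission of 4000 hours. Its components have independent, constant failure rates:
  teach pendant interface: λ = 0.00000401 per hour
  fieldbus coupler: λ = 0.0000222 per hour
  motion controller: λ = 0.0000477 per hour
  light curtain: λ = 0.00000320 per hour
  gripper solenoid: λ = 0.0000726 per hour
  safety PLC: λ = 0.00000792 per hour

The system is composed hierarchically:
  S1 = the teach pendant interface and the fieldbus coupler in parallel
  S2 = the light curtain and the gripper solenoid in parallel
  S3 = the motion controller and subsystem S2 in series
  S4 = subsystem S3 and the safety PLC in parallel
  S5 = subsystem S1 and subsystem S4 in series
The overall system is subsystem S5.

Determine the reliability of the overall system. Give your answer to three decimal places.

0.993

R(teach pendant interface) = exp(−0.00000401 × 4000) = 0.98409
R(fieldbus coupler) = exp(−0.0000222 × 4000) = 0.91503
R(motion controller) = exp(−0.0000477 × 4000) = 0.82630
R(light curtain) = exp(−0.00000320 × 4000) = 0.98728
R(gripper solenoid) = exp(−0.0000726 × 4000) = 0.74796
R(safety PLC) = exp(−0.00000792 × 4000) = 0.96882
Parallel (teach pendant interface and fieldbus coupler): 1 − (1 − 0.98409)(1 − 0.91503) = 0.99865
Parallel (light curtain and gripper solenoid): 1 − (1 − 0.98728)(1 − 0.74796) = 0.99679
Series (motion controller and [0.99679]): 0.82630 × 0.99679 = 0.82365
Parallel ([0.82365] and safety PLC): 1 − (1 − 0.82365)(1 − 0.96882) = 0.99450
Series ([0.99865] and [0.99450]): 0.99865 × 0.99450 = 0.993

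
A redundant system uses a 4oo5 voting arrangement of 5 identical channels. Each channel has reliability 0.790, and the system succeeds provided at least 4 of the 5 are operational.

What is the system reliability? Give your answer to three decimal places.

R = Σ_{i=4}^{5} C(5,i) p^i (1−p)^{5−i} with p = 0.790
C(5,4)·0.790^4·0.210^1 = 0.40898
C(5,5)·0.790^5·0.210^0 = 0.30771
Sum = 0.717

0.717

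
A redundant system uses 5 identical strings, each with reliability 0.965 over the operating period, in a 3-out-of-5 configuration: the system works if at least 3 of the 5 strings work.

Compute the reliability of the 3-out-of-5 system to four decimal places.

0.9996

R = Σ_{i=3}^{5} C(5,i) p^i (1−p)^{5−i} with p = 0.965
C(5,3)·0.965^3·0.035^2 = 0.011008
C(5,4)·0.965^4·0.035^1 = 0.151757
C(5,5)·0.965^5·0.035^0 = 0.836829
Sum = 0.9996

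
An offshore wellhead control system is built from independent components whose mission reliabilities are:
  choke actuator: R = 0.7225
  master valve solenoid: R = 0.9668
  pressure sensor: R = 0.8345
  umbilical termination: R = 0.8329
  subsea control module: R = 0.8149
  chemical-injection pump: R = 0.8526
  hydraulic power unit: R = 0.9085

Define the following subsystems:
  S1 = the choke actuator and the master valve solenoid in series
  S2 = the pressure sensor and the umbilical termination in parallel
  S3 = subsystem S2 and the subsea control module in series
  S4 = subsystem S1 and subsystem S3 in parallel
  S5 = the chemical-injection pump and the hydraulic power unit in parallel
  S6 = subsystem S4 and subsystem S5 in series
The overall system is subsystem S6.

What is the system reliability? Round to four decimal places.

Series (choke actuator and master valve solenoid): 0.722500 × 0.966800 = 0.698513
Parallel (pressure sensor and umbilical termination): 1 − (1 − 0.834500)(1 − 0.832900) = 0.972345
Series ([0.972345] and subsea control module): 0.972345 × 0.814900 = 0.792364
Parallel ([0.698513] and [0.792364]): 1 − (1 − 0.698513)(1 − 0.792364) = 0.937400
Parallel (chemical-injection pump and hydraulic power unit): 1 − (1 − 0.852600)(1 − 0.908500) = 0.986513
Series ([0.937400] and [0.986513]): 0.937400 × 0.986513 = 0.9248

0.9248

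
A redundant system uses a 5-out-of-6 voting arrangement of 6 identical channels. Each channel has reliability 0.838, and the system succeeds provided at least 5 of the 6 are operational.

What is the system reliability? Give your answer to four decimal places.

0.7480

R = Σ_{i=5}^{6} C(6,i) p^i (1−p)^{6−i} with p = 0.838
C(6,5)·0.838^5·0.162^1 = 0.401686
C(6,6)·0.838^6·0.162^0 = 0.346309
Sum = 0.7480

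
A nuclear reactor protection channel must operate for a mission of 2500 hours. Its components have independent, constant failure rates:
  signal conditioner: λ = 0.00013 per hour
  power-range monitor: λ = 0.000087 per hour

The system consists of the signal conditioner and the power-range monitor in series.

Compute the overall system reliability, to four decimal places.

R(signal conditioner) = exp(−0.00013 × 2500) = 0.722527
R(power-range monitor) = exp(−0.000087 × 2500) = 0.804528
Series (signal conditioner and power-range monitor): 0.722527 × 0.804528 = 0.5813

0.5813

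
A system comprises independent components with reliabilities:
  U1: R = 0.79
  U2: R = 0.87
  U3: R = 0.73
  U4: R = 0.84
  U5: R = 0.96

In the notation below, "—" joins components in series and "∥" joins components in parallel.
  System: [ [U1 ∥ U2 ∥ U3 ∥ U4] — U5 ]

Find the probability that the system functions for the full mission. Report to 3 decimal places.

Parallel (U1, U2, U3, and U4): 1 − (1 − 0.79000)(1 − 0.87000)(1 − 0.73000)(1 − 0.84000) = 0.99882
Series ([0.99882] and U5): 0.99882 × 0.96000 = 0.959

0.959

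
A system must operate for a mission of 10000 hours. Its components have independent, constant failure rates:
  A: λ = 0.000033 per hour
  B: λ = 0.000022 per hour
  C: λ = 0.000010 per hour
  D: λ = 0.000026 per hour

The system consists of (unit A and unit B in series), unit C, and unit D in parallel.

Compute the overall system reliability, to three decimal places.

R(A) = exp(−0.000033 × 10000) = 0.71892
R(B) = exp(−0.000022 × 10000) = 0.80252
R(C) = exp(−0.000010 × 10000) = 0.90484
R(D) = exp(−0.000026 × 10000) = 0.77105
Series (A and B): 0.71892 × 0.80252 = 0.57695
Parallel ([0.57695], C, and D): 1 − (1 − 0.57695)(1 − 0.90484)(1 − 0.77105) = 0.991

0.991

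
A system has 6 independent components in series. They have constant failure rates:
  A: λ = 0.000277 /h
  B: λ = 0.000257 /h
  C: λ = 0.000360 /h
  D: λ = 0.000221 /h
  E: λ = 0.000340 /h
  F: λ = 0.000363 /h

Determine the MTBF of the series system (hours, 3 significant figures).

Series of exponential components: λ_sys = Σ λ_i
λ_sys = 0.000277 + 0.000257 + 0.000360 + 0.000221 + 0.000340 + 0.000363 = 1.8180e-03 /h
MTBF = 1 / λ_sys = 550 h

550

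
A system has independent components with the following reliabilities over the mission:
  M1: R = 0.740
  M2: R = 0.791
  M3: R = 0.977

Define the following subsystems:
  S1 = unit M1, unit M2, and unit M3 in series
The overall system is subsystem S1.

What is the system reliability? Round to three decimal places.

0.572

Series (M1, M2, and M3): 0.74000 × 0.79100 × 0.97700 = 0.572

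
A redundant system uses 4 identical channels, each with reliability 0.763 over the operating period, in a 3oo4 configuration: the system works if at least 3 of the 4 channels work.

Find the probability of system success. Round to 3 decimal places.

R = Σ_{i=3}^{4} C(4,i) p^i (1−p)^{4−i} with p = 0.763
C(4,3)·0.763^3·0.237^1 = 0.42110
C(4,4)·0.763^4·0.237^0 = 0.33892
Sum = 0.760

0.760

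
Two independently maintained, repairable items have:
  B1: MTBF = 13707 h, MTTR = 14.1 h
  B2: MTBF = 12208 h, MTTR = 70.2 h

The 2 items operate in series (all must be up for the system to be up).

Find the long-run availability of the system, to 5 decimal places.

A(B1) = MTBF/(MTBF+MTTR) = 13707/(13707+14.1) = 0.998972
A(B2) = MTBF/(MTBF+MTTR) = 12208/(12208+70.2) = 0.994283
Series availability: 0.998972 × 0.994283 = 0.99326

0.99326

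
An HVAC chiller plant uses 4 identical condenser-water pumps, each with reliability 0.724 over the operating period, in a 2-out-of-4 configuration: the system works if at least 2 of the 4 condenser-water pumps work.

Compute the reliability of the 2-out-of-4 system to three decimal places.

R = Σ_{i=2}^{4} C(4,i) p^i (1−p)^{4−i} with p = 0.724
C(4,2)·0.724^2·0.276^2 = 0.23958
C(4,3)·0.724^3·0.276^1 = 0.41897
C(4,4)·0.724^4·0.276^0 = 0.27476
Sum = 0.933

0.933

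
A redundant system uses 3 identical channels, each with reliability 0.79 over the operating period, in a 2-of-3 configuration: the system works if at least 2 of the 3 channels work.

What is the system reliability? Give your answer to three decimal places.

0.886

R = Σ_{i=2}^{3} C(3,i) p^i (1−p)^{3−i} with p = 0.79
C(3,2)·0.79^2·0.21^1 = 0.39318
C(3,3)·0.79^3·0.21^0 = 0.49304
Sum = 0.886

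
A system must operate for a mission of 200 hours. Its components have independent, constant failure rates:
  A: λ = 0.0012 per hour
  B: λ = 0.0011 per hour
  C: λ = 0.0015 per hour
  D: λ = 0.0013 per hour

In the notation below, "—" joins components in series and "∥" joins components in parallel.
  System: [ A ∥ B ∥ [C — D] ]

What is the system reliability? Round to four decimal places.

0.9819

R(A) = exp(−0.0012 × 200) = 0.786628
R(B) = exp(−0.0011 × 200) = 0.802519
R(C) = exp(−0.0015 × 200) = 0.740818
R(D) = exp(−0.0013 × 200) = 0.771052
Series (C and D): 0.740818 × 0.771052 = 0.571209
Parallel (A, B, and [0.571209]): 1 − (1 − 0.786628)(1 − 0.802519)(1 − 0.571209) = 0.9819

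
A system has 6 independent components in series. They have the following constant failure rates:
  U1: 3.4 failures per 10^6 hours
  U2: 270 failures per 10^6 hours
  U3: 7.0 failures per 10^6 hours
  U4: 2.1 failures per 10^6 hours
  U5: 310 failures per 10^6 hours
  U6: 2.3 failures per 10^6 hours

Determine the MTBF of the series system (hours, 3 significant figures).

1680

Series of exponential components: λ_sys = Σ λ_i
λ_sys = 0.0000034 + 0.00027 + 0.0000070 + 0.0000021 + 0.00031 + 0.0000023 = 5.9480e-04 /h
MTBF = 1 / λ_sys = 1680 h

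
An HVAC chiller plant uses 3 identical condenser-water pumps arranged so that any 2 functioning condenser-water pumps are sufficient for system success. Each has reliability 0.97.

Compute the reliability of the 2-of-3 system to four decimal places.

R = Σ_{i=2}^{3} C(3,i) p^i (1−p)^{3−i} with p = 0.97
C(3,2)·0.97^2·0.03^1 = 0.084681
C(3,3)·0.97^3·0.03^0 = 0.912673
Sum = 0.9974

0.9974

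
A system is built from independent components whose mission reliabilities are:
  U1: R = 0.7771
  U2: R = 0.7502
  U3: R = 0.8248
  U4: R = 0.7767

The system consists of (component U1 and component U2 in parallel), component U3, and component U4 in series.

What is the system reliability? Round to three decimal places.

0.605

Parallel (U1 and U2): 1 − (1 − 0.77710)(1 − 0.75020) = 0.94432
Series ([0.94432], U3, and U4): 0.94432 × 0.82480 × 0.77670 = 0.605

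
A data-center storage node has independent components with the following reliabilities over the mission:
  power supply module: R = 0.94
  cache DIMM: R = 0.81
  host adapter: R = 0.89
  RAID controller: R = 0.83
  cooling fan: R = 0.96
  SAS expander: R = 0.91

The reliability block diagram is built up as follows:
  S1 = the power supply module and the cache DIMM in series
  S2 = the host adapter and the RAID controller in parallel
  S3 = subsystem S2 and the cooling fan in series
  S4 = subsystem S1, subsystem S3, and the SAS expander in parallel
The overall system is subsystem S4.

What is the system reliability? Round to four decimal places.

0.9988

Series (power supply module and cache DIMM): 0.940000 × 0.810000 = 0.761400
Parallel (host adapter and RAID controller): 1 − (1 − 0.890000)(1 − 0.830000) = 0.981300
Series ([0.981300] and cooling fan): 0.981300 × 0.960000 = 0.942048
Parallel ([0.761400], [0.942048], and SAS expander): 1 − (1 − 0.761400)(1 − 0.942048)(1 − 0.910000) = 0.9988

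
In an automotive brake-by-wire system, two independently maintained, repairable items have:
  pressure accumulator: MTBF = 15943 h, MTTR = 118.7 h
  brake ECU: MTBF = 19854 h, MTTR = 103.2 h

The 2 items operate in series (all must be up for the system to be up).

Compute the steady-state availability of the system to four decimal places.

0.9875

A(pressure accumulator) = MTBF/(MTBF+MTTR) = 15943/(15943+118.7) = 0.992610
A(brake ECU) = MTBF/(MTBF+MTTR) = 19854/(19854+103.2) = 0.994829
Series availability: 0.992610 × 0.994829 = 0.9875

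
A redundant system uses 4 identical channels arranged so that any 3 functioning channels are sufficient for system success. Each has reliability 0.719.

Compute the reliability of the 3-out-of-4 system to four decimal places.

0.6850

R = Σ_{i=3}^{4} C(4,i) p^i (1−p)^{4−i} with p = 0.719
C(4,3)·0.719^3·0.281^1 = 0.417785
C(4,4)·0.719^4·0.281^0 = 0.267249
Sum = 0.6850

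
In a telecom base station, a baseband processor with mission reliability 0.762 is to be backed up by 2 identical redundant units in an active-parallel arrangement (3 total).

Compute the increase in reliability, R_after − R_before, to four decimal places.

0.2245

R_before = 0.762
R_after = 1 − (1 − 0.762)^3 = 0.9865
ΔR = 0.9865 − 0.762 = 0.2245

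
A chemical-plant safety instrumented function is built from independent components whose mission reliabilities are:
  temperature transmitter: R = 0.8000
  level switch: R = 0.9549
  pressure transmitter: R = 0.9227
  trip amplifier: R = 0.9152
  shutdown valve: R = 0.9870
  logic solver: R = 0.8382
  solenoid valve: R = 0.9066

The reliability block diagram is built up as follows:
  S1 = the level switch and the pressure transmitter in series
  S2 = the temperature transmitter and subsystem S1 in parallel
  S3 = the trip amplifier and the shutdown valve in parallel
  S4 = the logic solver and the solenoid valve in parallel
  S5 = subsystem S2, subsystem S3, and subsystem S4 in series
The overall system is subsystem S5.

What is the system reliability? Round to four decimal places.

0.9604

Series (level switch and pressure transmitter): 0.954900 × 0.922700 = 0.881086
Parallel (temperature transmitter and [0.881086]): 1 − (1 − 0.800000)(1 − 0.881086) = 0.976217
Parallel (trip amplifier and shutdown valve): 1 − (1 − 0.915200)(1 − 0.987000) = 0.998898
Parallel (logic solver and solenoid valve): 1 − (1 − 0.838200)(1 − 0.906600) = 0.984888
Series ([0.976217], [0.998898], and [0.984888]): 0.976217 × 0.998898 × 0.984888 = 0.9604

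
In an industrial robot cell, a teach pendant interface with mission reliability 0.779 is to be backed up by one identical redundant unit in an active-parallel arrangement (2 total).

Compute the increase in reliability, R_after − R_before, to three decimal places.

R_before = 0.779
R_after = 1 − (1 − 0.779)^2 = 0.951
ΔR = 0.951 − 0.779 = 0.172

0.172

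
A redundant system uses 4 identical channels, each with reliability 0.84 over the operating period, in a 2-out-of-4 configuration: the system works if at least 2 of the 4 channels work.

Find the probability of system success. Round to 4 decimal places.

0.9856

R = Σ_{i=2}^{4} C(4,i) p^i (1−p)^{4−i} with p = 0.84
C(4,2)·0.84^2·0.16^2 = 0.108380
C(4,3)·0.84^3·0.16^1 = 0.379331
C(4,4)·0.84^4·0.16^0 = 0.497871
Sum = 0.9856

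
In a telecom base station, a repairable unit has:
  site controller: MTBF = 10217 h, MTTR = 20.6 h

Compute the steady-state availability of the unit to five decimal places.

A(site controller) = MTBF/(MTBF+MTTR) = 10217/(10217+20.6) = 0.99799

0.99799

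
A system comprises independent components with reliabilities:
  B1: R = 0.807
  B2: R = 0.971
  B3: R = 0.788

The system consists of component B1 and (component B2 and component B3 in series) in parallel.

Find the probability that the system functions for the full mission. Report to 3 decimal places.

Series (B2 and B3): 0.97100 × 0.78800 = 0.76515
Parallel (B1 and [0.76515]): 1 − (1 − 0.80700)(1 − 0.76515) = 0.955

0.955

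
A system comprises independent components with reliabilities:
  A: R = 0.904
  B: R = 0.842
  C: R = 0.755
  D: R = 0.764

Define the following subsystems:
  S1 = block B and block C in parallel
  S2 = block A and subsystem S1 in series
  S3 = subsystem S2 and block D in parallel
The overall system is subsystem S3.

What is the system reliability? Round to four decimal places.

0.9691

Parallel (B and C): 1 − (1 − 0.842000)(1 − 0.755000) = 0.961290
Series (A and [0.961290]): 0.904000 × 0.961290 = 0.869006
Parallel ([0.869006] and D): 1 − (1 − 0.869006)(1 − 0.764000) = 0.9691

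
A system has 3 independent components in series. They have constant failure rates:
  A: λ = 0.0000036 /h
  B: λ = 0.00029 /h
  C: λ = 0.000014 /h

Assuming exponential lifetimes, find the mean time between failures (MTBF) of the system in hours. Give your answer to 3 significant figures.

3250

Series of exponential components: λ_sys = Σ λ_i
λ_sys = 0.0000036 + 0.00029 + 0.000014 = 3.0760e-04 /h
MTBF = 1 / λ_sys = 3250 h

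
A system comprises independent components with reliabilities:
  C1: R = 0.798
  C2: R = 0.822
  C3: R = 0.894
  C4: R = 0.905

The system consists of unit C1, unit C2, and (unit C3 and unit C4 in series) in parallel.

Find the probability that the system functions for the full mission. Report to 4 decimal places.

0.9931

Series (C3 and C4): 0.894000 × 0.905000 = 0.809070
Parallel (C1, C2, and [0.809070]): 1 − (1 − 0.798000)(1 − 0.822000)(1 − 0.809070) = 0.9931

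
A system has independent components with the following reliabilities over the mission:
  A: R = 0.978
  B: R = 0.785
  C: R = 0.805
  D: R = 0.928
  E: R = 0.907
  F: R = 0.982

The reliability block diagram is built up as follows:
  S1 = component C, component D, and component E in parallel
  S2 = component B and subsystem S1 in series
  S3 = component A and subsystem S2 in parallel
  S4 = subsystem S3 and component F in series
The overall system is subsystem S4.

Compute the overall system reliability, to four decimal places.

Parallel (C, D, and E): 1 − (1 − 0.805000)(1 − 0.928000)(1 − 0.907000) = 0.998694
Series (B and [0.998694]): 0.785000 × 0.998694 = 0.783975
Parallel (A and [0.783975]): 1 − (1 − 0.978000)(1 − 0.783975) = 0.995247
Series ([0.995247] and F): 0.995247 × 0.982000 = 0.9773

0.9773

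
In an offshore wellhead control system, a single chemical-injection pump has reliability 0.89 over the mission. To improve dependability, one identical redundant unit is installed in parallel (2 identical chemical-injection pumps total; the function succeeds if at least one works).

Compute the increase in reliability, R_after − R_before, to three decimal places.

R_before = 0.89
R_after = 1 − (1 − 0.89)^2 = 0.988
ΔR = 0.988 − 0.89 = 0.098

0.098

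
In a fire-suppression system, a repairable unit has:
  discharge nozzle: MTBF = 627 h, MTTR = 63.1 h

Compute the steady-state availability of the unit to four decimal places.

0.9086

A(discharge nozzle) = MTBF/(MTBF+MTTR) = 627/(627+63.1) = 0.9086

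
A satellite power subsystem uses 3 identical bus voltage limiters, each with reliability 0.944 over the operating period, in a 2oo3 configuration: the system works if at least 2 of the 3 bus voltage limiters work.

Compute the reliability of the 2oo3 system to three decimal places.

R = Σ_{i=2}^{3} C(3,i) p^i (1−p)^{3−i} with p = 0.944
C(3,2)·0.944^2·0.056^1 = 0.14971
C(3,3)·0.944^3·0.056^0 = 0.84123
Sum = 0.991

0.991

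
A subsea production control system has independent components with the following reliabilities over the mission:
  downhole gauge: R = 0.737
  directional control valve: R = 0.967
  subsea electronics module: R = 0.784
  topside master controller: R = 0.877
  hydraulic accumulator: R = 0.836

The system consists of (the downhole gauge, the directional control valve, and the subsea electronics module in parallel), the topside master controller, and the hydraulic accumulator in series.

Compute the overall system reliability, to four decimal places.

Parallel (downhole gauge, directional control valve, and subsea electronics module): 1 − (1 − 0.737000)(1 − 0.967000)(1 − 0.784000) = 0.998125
Series ([0.998125], topside master controller, and hydraulic accumulator): 0.998125 × 0.877000 × 0.836000 = 0.7318

0.7318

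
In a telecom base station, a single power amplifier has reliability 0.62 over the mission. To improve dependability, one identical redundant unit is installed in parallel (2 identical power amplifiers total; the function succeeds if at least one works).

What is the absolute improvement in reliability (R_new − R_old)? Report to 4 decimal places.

0.2356

R_before = 0.62
R_after = 1 − (1 − 0.62)^2 = 0.8556
ΔR = 0.8556 − 0.62 = 0.2356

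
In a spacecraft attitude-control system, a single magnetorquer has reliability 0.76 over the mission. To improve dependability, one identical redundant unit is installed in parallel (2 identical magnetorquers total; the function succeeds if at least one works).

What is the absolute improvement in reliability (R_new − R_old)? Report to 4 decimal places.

R_before = 0.76
R_after = 1 − (1 − 0.76)^2 = 0.9424
ΔR = 0.9424 − 0.76 = 0.1824

0.1824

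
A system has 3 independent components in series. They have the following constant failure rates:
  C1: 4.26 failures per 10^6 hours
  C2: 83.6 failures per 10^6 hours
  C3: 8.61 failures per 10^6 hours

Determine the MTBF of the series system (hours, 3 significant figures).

10400

Series of exponential components: λ_sys = Σ λ_i
λ_sys = 0.00000426 + 0.0000836 + 0.00000861 = 9.6470e-05 /h
MTBF = 1 / λ_sys = 10400 h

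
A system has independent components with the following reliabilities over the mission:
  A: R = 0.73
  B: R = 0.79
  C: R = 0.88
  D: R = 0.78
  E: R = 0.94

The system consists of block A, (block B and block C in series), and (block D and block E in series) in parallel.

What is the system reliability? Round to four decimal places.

Series (B and C): 0.790000 × 0.880000 = 0.695200
Series (D and E): 0.780000 × 0.940000 = 0.733200
Parallel (A, [0.695200], and [0.733200]): 1 − (1 − 0.730000)(1 − 0.695200)(1 − 0.733200) = 0.9780

0.9780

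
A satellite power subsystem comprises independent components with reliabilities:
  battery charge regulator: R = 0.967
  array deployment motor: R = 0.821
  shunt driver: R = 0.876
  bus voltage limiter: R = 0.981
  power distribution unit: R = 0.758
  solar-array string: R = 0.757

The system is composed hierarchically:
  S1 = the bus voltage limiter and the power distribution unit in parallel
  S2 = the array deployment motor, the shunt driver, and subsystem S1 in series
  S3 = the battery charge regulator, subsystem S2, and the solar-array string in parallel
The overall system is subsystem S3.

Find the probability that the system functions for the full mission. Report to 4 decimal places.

Parallel (bus voltage limiter and power distribution unit): 1 − (1 − 0.981000)(1 − 0.758000) = 0.995402
Series (array deployment motor, shunt driver, and [0.995402]): 0.821000 × 0.876000 × 0.995402 = 0.715889
Parallel (battery charge regulator, [0.715889], and solar-array string): 1 − (1 − 0.967000)(1 − 0.715889)(1 − 0.757000) = 0.9977

0.9977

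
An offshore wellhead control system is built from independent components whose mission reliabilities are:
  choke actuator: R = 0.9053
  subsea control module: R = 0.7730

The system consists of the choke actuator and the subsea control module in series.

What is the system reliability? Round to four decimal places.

0.6998

Series (choke actuator and subsea control module): 0.905300 × 0.773000 = 0.6998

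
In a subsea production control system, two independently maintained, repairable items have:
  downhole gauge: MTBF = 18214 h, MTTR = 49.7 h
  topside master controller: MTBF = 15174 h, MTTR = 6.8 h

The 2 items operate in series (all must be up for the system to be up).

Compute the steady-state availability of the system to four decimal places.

A(downhole gauge) = MTBF/(MTBF+MTTR) = 18214/(18214+49.7) = 0.997279
A(topside master controller) = MTBF/(MTBF+MTTR) = 15174/(15174+6.8) = 0.999552
Series availability: 0.997279 × 0.999552 = 0.9968

0.9968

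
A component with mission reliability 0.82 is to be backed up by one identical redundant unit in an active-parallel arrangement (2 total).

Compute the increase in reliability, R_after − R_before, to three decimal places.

R_before = 0.82
R_after = 1 − (1 − 0.82)^2 = 0.968
ΔR = 0.968 − 0.82 = 0.148

0.148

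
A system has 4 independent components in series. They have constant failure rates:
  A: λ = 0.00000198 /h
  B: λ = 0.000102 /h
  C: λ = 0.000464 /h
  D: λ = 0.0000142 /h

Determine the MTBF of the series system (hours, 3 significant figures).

Series of exponential components: λ_sys = Σ λ_i
λ_sys = 0.00000198 + 0.000102 + 0.000464 + 0.0000142 = 5.8218e-04 /h
MTBF = 1 / λ_sys = 1720 h

1720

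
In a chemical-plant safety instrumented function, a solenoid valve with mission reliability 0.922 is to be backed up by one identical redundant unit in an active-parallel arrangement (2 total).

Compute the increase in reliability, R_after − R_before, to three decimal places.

0.072

R_before = 0.922
R_after = 1 − (1 − 0.922)^2 = 0.994
ΔR = 0.994 − 0.922 = 0.072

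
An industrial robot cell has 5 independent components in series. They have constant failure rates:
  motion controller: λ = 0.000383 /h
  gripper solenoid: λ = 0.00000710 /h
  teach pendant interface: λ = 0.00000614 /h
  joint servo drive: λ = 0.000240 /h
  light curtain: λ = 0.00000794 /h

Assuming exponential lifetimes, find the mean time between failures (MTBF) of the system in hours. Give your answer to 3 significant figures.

Series of exponential components: λ_sys = Σ λ_i
λ_sys = 0.000383 + 0.00000710 + 0.00000614 + 0.000240 + 0.00000794 = 6.4418e-04 /h
MTBF = 1 / λ_sys = 1550 h

1550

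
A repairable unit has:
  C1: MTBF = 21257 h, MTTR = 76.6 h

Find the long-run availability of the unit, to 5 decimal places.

0.99641

A(C1) = MTBF/(MTBF+MTTR) = 21257/(21257+76.6) = 0.99641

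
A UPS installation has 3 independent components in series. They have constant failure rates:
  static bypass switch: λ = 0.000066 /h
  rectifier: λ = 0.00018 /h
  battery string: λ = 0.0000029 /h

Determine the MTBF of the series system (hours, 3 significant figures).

4020

Series of exponential components: λ_sys = Σ λ_i
λ_sys = 0.000066 + 0.00018 + 0.0000029 = 2.4890e-04 /h
MTBF = 1 / λ_sys = 4020 h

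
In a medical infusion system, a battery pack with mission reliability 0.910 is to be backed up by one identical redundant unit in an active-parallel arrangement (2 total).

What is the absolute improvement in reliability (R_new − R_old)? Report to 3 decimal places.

R_before = 0.910
R_after = 1 − (1 − 0.910)^2 = 0.992
ΔR = 0.992 − 0.910 = 0.082

0.082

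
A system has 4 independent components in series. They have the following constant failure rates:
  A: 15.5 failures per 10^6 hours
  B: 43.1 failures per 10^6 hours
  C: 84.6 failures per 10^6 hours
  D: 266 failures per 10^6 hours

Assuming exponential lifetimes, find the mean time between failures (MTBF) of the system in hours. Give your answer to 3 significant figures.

Series of exponential components: λ_sys = Σ λ_i
λ_sys = 0.0000155 + 0.0000431 + 0.0000846 + 0.000266 = 4.0920e-04 /h
MTBF = 1 / λ_sys = 2440 h

2440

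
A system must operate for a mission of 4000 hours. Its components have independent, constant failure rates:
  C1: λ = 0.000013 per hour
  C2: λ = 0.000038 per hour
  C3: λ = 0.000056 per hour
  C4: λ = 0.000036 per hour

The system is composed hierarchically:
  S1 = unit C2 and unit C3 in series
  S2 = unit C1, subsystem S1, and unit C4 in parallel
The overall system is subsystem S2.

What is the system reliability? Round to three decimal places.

R(C1) = exp(−0.000013 × 4000) = 0.94933
R(C2) = exp(−0.000038 × 4000) = 0.85899
R(C3) = exp(−0.000056 × 4000) = 0.79932
R(C4) = exp(−0.000036 × 4000) = 0.86589
Series (C2 and C3): 0.85899 × 0.79932 = 0.68661
Parallel (C1, [0.68661], and C4): 1 − (1 − 0.94933)(1 − 0.68661)(1 − 0.86589) = 0.998

0.998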